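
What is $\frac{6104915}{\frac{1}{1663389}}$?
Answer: $10154848456935$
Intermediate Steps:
$\frac{6104915}{\frac{1}{1663389}} = 6104915 \frac{1}{\frac{1}{1663389}} = 6104915 \cdot 1663389 = 10154848456935$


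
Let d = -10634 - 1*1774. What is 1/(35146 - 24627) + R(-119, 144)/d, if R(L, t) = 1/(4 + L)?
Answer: 1437439/15009771480 ≈ 9.5767e-5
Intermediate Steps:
d = -12408 (d = -10634 - 1774 = -12408)
1/(35146 - 24627) + R(-119, 144)/d = 1/(35146 - 24627) + 1/((4 - 119)*(-12408)) = 1/10519 - 1/12408/(-115) = 1/10519 - 1/115*(-1/12408) = 1/10519 + 1/1426920 = 1437439/15009771480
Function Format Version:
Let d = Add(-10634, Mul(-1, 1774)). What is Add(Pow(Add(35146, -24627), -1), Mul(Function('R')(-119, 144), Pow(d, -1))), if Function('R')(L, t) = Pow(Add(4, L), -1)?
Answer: Rational(1437439, 15009771480) ≈ 9.5767e-5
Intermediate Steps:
d = -12408 (d = Add(-10634, -1774) = -12408)
Add(Pow(Add(35146, -24627), -1), Mul(Function('R')(-119, 144), Pow(d, -1))) = Add(Pow(Add(35146, -24627), -1), Mul(Pow(Add(4, -119), -1), Pow(-12408, -1))) = Add(Pow(10519, -1), Mul(Pow(-115, -1), Rational(-1, 12408))) = Add(Rational(1, 10519), Mul(Rational(-1, 115), Rational(-1, 12408))) = Add(Rational(1, 10519), Rational(1, 1426920)) = Rational(1437439, 15009771480)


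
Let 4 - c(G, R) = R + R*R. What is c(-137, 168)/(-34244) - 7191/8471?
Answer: -1443464/72520231 ≈ -0.019904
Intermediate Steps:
c(G, R) = 4 - R - R**2 (c(G, R) = 4 - (R + R*R) = 4 - (R + R**2) = 4 + (-R - R**2) = 4 - R - R**2)
c(-137, 168)/(-34244) - 7191/8471 = (4 - 1*168 - 1*168**2)/(-34244) - 7191/8471 = (4 - 168 - 1*28224)*(-1/34244) - 7191*1/8471 = (4 - 168 - 28224)*(-1/34244) - 7191/8471 = -28388*(-1/34244) - 7191/8471 = 7097/8561 - 7191/8471 = -1443464/72520231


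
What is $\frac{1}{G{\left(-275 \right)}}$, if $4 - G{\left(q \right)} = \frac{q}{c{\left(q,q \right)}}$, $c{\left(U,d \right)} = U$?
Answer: $\frac{1}{3} \approx 0.33333$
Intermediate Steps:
$G{\left(q \right)} = 3$ ($G{\left(q \right)} = 4 - \frac{q}{q} = 4 - 1 = 3$)
$\frac{1}{G{\left(-275 \right)}} = \frac{1}{3}$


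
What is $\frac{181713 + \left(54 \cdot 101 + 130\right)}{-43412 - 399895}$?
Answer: $- \frac{187297}{443307} \approx -0.4225$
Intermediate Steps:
$\frac{181713 + \left(54 \cdot 101 + 130\right)}{-43412 - 399895} = \frac{181713 + \left(5454 + 130\right)}{-443307} = \left(181713 + 5584\right) \left(- \frac{1}{443307}\right) = 187297 \left(- \frac{1}{443307}\right) = - \frac{187297}{443307}$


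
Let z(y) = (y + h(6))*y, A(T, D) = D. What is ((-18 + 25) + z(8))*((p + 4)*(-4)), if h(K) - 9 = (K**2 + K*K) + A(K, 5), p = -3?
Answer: -3036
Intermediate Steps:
h(K) = 14 + 2*K**2 (h(K) = 9 + ((K**2 + K*K) + 5) = 9 + ((K**2 + K**2) + 5) = 9 + (2*K**2 + 5) = 9 + (5 + 2*K**2) = 14 + 2*K**2)
z(y) = y*(86 + y) (z(y) = (y + (14 + 2*6**2))*y = (y + (14 + 2*36))*y = (y + (14 + 72))*y = (y + 86)*y = (86 + y)*y = y*(86 + y))
((-18 + 25) + z(8))*((p + 4)*(-4)) = ((-18 + 25) + 8*(86 + 8))*((-3 + 4)*(-4)) = (7 + 8*94)*(1*(-4)) = (7 + 752)*(-4) = 759*(-4) = -3036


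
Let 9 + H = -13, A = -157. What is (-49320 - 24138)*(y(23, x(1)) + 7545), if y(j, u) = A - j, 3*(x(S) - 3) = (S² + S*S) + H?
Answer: -541018170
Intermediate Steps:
H = -22 (H = -9 - 13 = -22)
x(S) = -13/3 + 2*S²/3 (x(S) = 3 + ((S² + S*S) - 22)/3 = 3 + ((S² + S²) - 22)/3 = 3 + (2*S² - 22)/3 = 3 + (-22 + 2*S²)/3 = 3 + (-22/3 + 2*S²/3) = -13/3 + 2*S²/3)
y(j, u) = -157 - j
(-49320 - 24138)*(y(23, x(1)) + 7545) = (-49320 - 24138)*((-157 - 1*23) + 7545) = -73458*((-157 - 23) + 7545) = -73458*(-180 + 7545) = -73458*7365 = -541018170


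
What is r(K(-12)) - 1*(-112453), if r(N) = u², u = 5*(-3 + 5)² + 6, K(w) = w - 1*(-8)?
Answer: 113129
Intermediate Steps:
K(w) = 8 + w (K(w) = w + 8 = 8 + w)
u = 26 (u = 5*2² + 6 = 5*4 + 6 = 20 + 6 = 26)
r(N) = 676 (r(N) = 26² = 676)
r(K(-12)) - 1*(-112453) = 676 - 1*(-112453) = 676 + 112453 = 113129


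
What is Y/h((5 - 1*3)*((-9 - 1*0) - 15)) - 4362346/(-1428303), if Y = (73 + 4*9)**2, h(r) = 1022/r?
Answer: -405042871826/729862833 ≈ -554.96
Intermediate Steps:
Y = 11881 (Y = (73 + 36)**2 = 109**2 = 11881)
Y/h((5 - 1*3)*((-9 - 1*0) - 15)) - 4362346/(-1428303) = 11881/((1022/(((5 - 1*3)*((-9 - 1*0) - 15))))) - 4362346/(-1428303) = 11881/((1022/(((5 - 3)*((-9 + 0) - 15))))) - 4362346*(-1/1428303) = 11881/((1022/((2*(-9 - 15))))) + 4362346/1428303 = 11881/((1022/((2*(-24))))) + 4362346/1428303 = 11881/((1022/(-48))) + 4362346/1428303 = 11881/((1022*(-1/48))) + 4362346/1428303 = 11881/(-511/24) + 4362346/1428303 = 11881*(-24/511) + 4362346/1428303 = -285144/511 + 4362346/1428303 = -405042871826/729862833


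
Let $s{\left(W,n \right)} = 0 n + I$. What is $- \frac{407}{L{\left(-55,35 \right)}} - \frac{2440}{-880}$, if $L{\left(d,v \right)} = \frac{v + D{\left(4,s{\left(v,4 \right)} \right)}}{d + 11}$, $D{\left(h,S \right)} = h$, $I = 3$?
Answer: $\frac{396355}{858} \approx 461.95$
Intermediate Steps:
$s{\left(W,n \right)} = 3$ ($s{\left(W,n \right)} = 0 n + 3 = 0 + 3 = 3$)
$L{\left(d,v \right)} = \frac{4 + v}{11 + d}$ ($L{\left(d,v \right)} = \frac{v + 4}{d + 11} = \frac{4 + v}{11 + d}$)
$- \frac{407}{L{\left(-55,35 \right)}} - \frac{2440}{-880} = - \frac{407}{\frac{1}{11 - 55} \left(4 + 35\right)} - \frac{2440}{-880} = - \frac{407}{\frac{1}{-44} \cdot 39} - - \frac{61}{22} = - \frac{407}{\left(- \frac{1}{44}\right) 39} + \frac{61}{22} = - \frac{407}{- \frac{39}{44}} + \frac{61}{22} = \left(-407\right) \left(- \frac{44}{39}\right) + \frac{61}{22} = \frac{17908}{39} + \frac{61}{22} = \frac{396355}{858}$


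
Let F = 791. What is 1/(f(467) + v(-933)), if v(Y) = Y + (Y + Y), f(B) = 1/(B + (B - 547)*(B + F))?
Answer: -100173/280384228 ≈ -0.00035727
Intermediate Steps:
f(B) = 1/(B + (-547 + B)*(791 + B)) (f(B) = 1/(B + (B - 547)*(B + 791)) = 1/(B + (-547 + B)*(791 + B)))
v(Y) = 3*Y (v(Y) = Y + 2*Y = 3*Y)
1/(f(467) + v(-933)) = 1/(1/(-432677 + 467**2 + 245*467) + 3*(-933)) = 1/(1/(-432677 + 218089 + 114415) - 2799) = 1/(1/(-100173) - 2799) = 1/(-1/100173 - 2799) = 1/(-280384228/100173) = -100173/280384228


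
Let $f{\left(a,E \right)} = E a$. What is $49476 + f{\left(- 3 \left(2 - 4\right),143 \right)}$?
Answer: $50334$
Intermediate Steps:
$49476 + f{\left(- 3 \left(2 - 4\right),143 \right)} = 49476 + 143 \left(- 3 \left(2 - 4\right)\right) = 49476 + 143 \left(\left(-3\right) \left(-2\right)\right) = 49476 + 143 \cdot 6 = 49476 + 858 = 50334$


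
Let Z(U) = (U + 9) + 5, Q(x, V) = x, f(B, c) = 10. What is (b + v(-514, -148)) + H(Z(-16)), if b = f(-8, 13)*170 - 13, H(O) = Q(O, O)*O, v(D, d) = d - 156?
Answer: 1387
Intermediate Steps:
v(D, d) = -156 + d
Z(U) = 14 + U (Z(U) = (9 + U) + 5 = 14 + U)
H(O) = O² (H(O) = O*O = O²)
b = 1687 (b = 10*170 - 13 = 1700 - 13 = 1687)
(b + v(-514, -148)) + H(Z(-16)) = (1687 + (-156 - 148)) + (14 - 16)² = (1687 - 304) + (-2)² = 1383 + 4 = 1387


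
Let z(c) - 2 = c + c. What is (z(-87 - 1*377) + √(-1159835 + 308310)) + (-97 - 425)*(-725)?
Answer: 377524 + 5*I*√34061 ≈ 3.7752e+5 + 922.78*I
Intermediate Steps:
z(c) = 2 + 2*c (z(c) = 2 + (c + c) = 2 + 2*c)
(z(-87 - 1*377) + √(-1159835 + 308310)) + (-97 - 425)*(-725) = ((2 + 2*(-87 - 1*377)) + √(-1159835 + 308310)) + (-97 - 425)*(-725) = ((2 + 2*(-87 - 377)) + √(-851525)) - 522*(-725) = ((2 + 2*(-464)) + 5*I*√34061) + 378450 = ((2 - 928) + 5*I*√34061) + 378450 = (-926 + 5*I*√34061) + 378450 = 377524 + 5*I*√34061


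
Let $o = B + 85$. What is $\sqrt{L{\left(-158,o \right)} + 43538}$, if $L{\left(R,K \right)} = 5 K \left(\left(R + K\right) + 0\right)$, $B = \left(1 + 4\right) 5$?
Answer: $\sqrt{17138} \approx 130.91$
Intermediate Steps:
$B = 25$ ($B = 5 \cdot 5 = 25$)
$o = 110$ ($o = 25 + 85 = 110$)
$L{\left(R,K \right)} = 5 K \left(K + R\right)$ ($L{\left(R,K \right)} = 5 K \left(\left(K + R\right) + 0\right) = 5 K \left(K + R\right)$)
$\sqrt{L{\left(-158,o \right)} + 43538} = \sqrt{5 \cdot 110 \left(110 - 158\right) + 43538} = \sqrt{5 \cdot 110 \left(-48\right) + 43538} = \sqrt{-26400 + 43538} = \sqrt{17138}$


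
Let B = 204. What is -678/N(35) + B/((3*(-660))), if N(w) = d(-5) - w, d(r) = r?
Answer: 11119/660 ≈ 16.847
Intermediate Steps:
N(w) = -5 - w
-678/N(35) + B/((3*(-660))) = -678/(-5 - 1*35) + 204/((3*(-660))) = -678/(-5 - 35) + 204/(-1980) = -678/(-40) + 204*(-1/1980) = -678*(-1/40) - 17/165 = 339/20 - 17/165 = 11119/660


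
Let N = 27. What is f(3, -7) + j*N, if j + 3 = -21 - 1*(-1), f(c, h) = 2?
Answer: -619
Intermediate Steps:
j = -23 (j = -3 + (-21 - 1*(-1)) = -3 + (-21 + 1) = -3 - 20 = -23)
f(3, -7) + j*N = 2 - 23*27 = 2 - 621 = -619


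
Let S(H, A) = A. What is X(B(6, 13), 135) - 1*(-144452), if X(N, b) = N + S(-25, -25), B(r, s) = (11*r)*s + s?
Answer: 145298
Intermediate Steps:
B(r, s) = s + 11*r*s (B(r, s) = 11*r*s + s = s + 11*r*s)
X(N, b) = -25 + N (X(N, b) = N - 25 = -25 + N)
X(B(6, 13), 135) - 1*(-144452) = (-25 + 13*(1 + 11*6)) - 1*(-144452) = (-25 + 13*(1 + 66)) + 144452 = (-25 + 13*67) + 144452 = (-25 + 871) + 144452 = 846 + 144452 = 145298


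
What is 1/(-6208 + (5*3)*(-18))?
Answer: -1/6478 ≈ -0.00015437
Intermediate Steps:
1/(-6208 + (5*3)*(-18)) = 1/(-6208 + 15*(-18)) = 1/(-6208 - 270) = 1/(-6478) = -1/6478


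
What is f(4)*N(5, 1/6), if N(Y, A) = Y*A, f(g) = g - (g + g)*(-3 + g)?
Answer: -10/3 ≈ -3.3333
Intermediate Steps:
f(g) = g - 2*g*(-3 + g)
N(Y, A) = A*Y
f(4)*N(5, 1/6) = (4*(7 - 2*4))*((1/6)*5) = (4*(7 - 8))*((1*(⅙))*5) = (4*(-1))*((⅙)*5) = -4*⅚ = -10/3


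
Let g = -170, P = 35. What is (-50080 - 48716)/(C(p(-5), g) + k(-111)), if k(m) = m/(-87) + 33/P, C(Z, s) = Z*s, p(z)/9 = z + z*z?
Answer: 25069485/7764187 ≈ 3.2289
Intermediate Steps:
p(z) = 9*z + 9*z**2 (p(z) = 9*(z + z*z) = 9*(z + z**2) = 9*z + 9*z**2)
k(m) = 33/35 - m/87 (k(m) = m/(-87) + 33/35 = m*(-1/87) + 33*(1/35) = -m/87 + 33/35 = 33/35 - m/87)
(-50080 - 48716)/(C(p(-5), g) + k(-111)) = (-50080 - 48716)/((9*(-5)*(1 - 5))*(-170) + (33/35 - 1/87*(-111))) = -98796/((9*(-5)*(-4))*(-170) + (33/35 + 37/29)) = -98796/(180*(-170) + 2252/1015) = -98796/(-30600 + 2252/1015) = -98796/(-31056748/1015) = -98796*(-1015/31056748) = 25069485/7764187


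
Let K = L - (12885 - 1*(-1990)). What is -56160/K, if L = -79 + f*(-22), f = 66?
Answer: 2160/631 ≈ 3.4231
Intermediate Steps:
L = -1531 (L = -79 + 66*(-22) = -79 - 1452 = -1531)
K = -16406 (K = -1531 - (12885 - 1*(-1990)) = -1531 - (12885 + 1990) = -1531 - 1*14875 = -1531 - 14875 = -16406)
-56160/K = -56160/(-16406) = -56160*(-1/16406) = 2160/631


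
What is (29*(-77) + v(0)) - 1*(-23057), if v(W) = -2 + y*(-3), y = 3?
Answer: 20813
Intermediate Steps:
v(W) = -11 (v(W) = -2 + 3*(-3) = -2 - 9 = -11)
(29*(-77) + v(0)) - 1*(-23057) = (29*(-77) - 11) - 1*(-23057) = (-2233 - 11) + 23057 = -2244 + 23057 = 20813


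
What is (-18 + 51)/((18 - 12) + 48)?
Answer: 11/18 ≈ 0.61111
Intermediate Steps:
(-18 + 51)/((18 - 12) + 48) = 33/(6 + 48) = 33/54 = (1/54)*33 = 11/18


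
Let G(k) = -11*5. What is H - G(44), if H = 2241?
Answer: 2296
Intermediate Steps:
G(k) = -55
H - G(44) = 2241 - 1*(-55) = 2241 + 55 = 2296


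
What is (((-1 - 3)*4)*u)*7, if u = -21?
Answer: 2352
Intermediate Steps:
(((-1 - 3)*4)*u)*7 = (((-1 - 3)*4)*(-21))*7 = (-4*4*(-21))*7 = -16*(-21)*7 = 336*7 = 2352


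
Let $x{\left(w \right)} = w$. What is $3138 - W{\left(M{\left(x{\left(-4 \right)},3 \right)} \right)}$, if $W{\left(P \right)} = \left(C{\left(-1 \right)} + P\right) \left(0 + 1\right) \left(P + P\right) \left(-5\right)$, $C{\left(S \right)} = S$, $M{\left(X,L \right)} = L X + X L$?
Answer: $9138$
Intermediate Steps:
$M{\left(X,L \right)} = 2 L X$ ($M{\left(X,L \right)} = L X + L X = 2 L X$)
$W{\left(P \right)} = - 10 P \left(-1 + P\right)$ ($W{\left(P \right)} = \left(-1 + P\right) \left(0 + 1\right) \left(P + P\right) \left(-5\right) = \left(-1 + P\right) 1 \cdot 2 P \left(-5\right) = \left(-1 + P\right) 2 P \left(-5\right) = 2 P \left(-1 + P\right) \left(-5\right) = - 10 P \left(-1 + P\right)$)
$3138 - W{\left(M{\left(x{\left(-4 \right)},3 \right)} \right)} = 3138 - 10 \cdot 2 \cdot 3 \left(-4\right) \left(1 - 2 \cdot 3 \left(-4\right)\right) = 3138 - 10 \left(-24\right) \left(1 - -24\right) = 3138 - 10 \left(-24\right) \left(1 + 24\right) = 3138 - 10 \left(-24\right) 25 = 3138 - -6000 = 3138 + 6000 = 9138$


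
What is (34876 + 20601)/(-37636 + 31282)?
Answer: -55477/6354 ≈ -8.7310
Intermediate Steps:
(34876 + 20601)/(-37636 + 31282) = 55477/(-6354) = 55477*(-1/6354) = -55477/6354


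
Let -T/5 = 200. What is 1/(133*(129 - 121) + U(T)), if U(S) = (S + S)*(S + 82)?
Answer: 1/1837064 ≈ 5.4435e-7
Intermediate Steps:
T = -1000 (T = -5*200 = -1000)
U(S) = 2*S*(82 + S) (U(S) = (2*S)*(82 + S) = 2*S*(82 + S))
1/(133*(129 - 121) + U(T)) = 1/(133*(129 - 121) + 2*(-1000)*(82 - 1000)) = 1/(133*8 + 2*(-1000)*(-918)) = 1/(1064 + 1836000) = 1/1837064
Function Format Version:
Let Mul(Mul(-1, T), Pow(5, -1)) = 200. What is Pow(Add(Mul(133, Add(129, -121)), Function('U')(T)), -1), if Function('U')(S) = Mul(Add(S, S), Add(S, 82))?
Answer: Rational(1, 1837064) ≈ 5.4435e-7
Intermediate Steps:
T = -1000 (T = Mul(-5, 200) = -1000)
Function('U')(S) = Mul(2, S, Add(82, S)) (Function('U')(S) = Mul(Mul(2, S), Add(82, S)) = Mul(2, S, Add(82, S)))
Pow(Add(Mul(133, Add(129, -121)), Function('U')(T)), -1) = Pow(Add(Mul(133, Add(129, -121)), Mul(2, -1000, Add(82, -1000))), -1) = Pow(Add(Mul(133, 8), Mul(2, -1000, -918)), -1) = Pow(Add(1064, 1836000), -1) = Pow(1837064, -1) = Rational(1, 1837064)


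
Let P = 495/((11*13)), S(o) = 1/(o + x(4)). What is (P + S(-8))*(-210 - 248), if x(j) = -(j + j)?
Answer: -161903/104 ≈ -1556.8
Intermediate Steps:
x(j) = -2*j
S(o) = 1/(-8 + o) (S(o) = 1/(o - 2*4) = 1/(o - 8) = 1/(-8 + o))
P = 45/13 (P = 495/143 = 495*(1/143) = 45/13 ≈ 3.4615)
(P + S(-8))*(-210 - 248) = (45/13 + 1/(-8 - 8))*(-210 - 248) = (45/13 + 1/(-16))*(-458) = (45/13 - 1/16)*(-458) = (707/208)*(-458) = -161903/104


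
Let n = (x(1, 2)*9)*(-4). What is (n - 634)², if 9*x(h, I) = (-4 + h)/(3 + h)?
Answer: 398161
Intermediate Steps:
x(h, I) = (-4 + h)/(9*(3 + h)) (x(h, I) = ((-4 + h)/(3 + h))/9 = (-4 + h)/(9*(3 + h)))
n = 3 (n = (((-4 + 1)/(9*(3 + 1)))*9)*(-4) = (((⅑)*(-3)/4)*9)*(-4) = (((⅑)*(¼)*(-3))*9)*(-4) = -1/12*9*(-4) = -¾*(-4) = 3)
(n - 634)² = (3 - 634)² = (-631)² = 398161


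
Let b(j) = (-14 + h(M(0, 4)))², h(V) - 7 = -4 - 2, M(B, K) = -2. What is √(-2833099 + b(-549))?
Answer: 3*I*√314770 ≈ 1683.1*I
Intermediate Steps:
h(V) = 1 (h(V) = 7 + (-4 - 2) = 7 - 6 = 1)
b(j) = 169 (b(j) = (-14 + 1)² = (-13)² = 169)
√(-2833099 + b(-549)) = √(-2833099 + 169) = √(-2832930) = 3*I*√314770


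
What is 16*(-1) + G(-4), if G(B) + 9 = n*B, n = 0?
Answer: -25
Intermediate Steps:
G(B) = -9 (G(B) = -9 + 0*B = -9 + 0 = -9)
16*(-1) + G(-4) = 16*(-1) - 9 = -16 - 9 = -25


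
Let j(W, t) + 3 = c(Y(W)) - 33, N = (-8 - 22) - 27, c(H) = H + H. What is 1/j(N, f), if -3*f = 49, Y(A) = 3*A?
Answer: -1/378 ≈ -0.0026455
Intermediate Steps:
f = -49/3 (f = -⅓*49 = -49/3 ≈ -16.333)
c(H) = 2*H
N = -57 (N = -30 - 27 = -57)
j(W, t) = -36 + 6*W (j(W, t) = -3 + (2*(3*W) - 33) = -3 + (6*W - 33) = -3 + (-33 + 6*W) = -36 + 6*W)
1/j(N, f) = 1/(-36 + 6*(-57)) = 1/(-36 - 342) = 1/(-378) = -1/378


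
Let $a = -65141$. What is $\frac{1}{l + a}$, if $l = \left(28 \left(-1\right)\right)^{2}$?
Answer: $- \frac{1}{64357} \approx -1.5538 \cdot 10^{-5}$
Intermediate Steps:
$l = 784$ ($l = \left(-28\right)^{2} = 784$)
$\frac{1}{l + a} = \frac{1}{784 - 65141} = \frac{1}{-64357} = - \frac{1}{64357}$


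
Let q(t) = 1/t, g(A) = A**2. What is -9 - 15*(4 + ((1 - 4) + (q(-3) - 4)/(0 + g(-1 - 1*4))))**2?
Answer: -7219/375 ≈ -19.251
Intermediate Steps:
-9 - 15*(4 + ((1 - 4) + (q(-3) - 4)/(0 + g(-1 - 1*4))))**2 = -9 - 15*(4 + ((1 - 4) + (1/(-3) - 4)/(0 + (-1 - 1*4)**2)))**2 = -9 - 15*(4 + (-3 + (-1/3 - 4)/(0 + (-1 - 4)**2)))**2 = -9 - 15*(4 + (-3 - 13/(3*(0 + (-5)**2))))**2 = -9 - 15*(4 + (-3 - 13/(3*(0 + 25))))**2 = -9 - 15*(4 + (-3 - 13/3/25))**2 = -9 - 15*(4 + (-3 - 13/3*1/25))**2 = -9 - 15*(4 + (-3 - 13/75))**2 = -9 - 15*(4 - 238/75)**2 = -9 - 15*(62/75)**2 = -9 - 15*3844/5625 = -9 - 3844/375 = -7219/375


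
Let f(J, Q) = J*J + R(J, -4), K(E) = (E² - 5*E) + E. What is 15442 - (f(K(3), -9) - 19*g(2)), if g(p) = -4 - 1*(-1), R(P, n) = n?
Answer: 15380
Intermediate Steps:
g(p) = -3 (g(p) = -4 + 1 = -3)
K(E) = E² - 4*E
f(J, Q) = -4 + J² (f(J, Q) = J*J - 4 = J² - 4 = -4 + J²)
15442 - (f(K(3), -9) - 19*g(2)) = 15442 - ((-4 + (3*(-4 + 3))²) - 19*(-3)) = 15442 - ((-4 + (3*(-1))²) + 57) = 15442 - ((-4 + (-3)²) + 57) = 15442 - ((-4 + 9) + 57) = 15442 - (5 + 57) = 15442 - 1*62 = 15442 - 62 = 15380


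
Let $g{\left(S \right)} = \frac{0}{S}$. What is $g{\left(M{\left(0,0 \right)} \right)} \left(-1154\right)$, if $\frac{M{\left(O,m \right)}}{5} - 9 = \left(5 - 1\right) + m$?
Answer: $0$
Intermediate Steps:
$M{\left(O,m \right)} = 65 + 5 m$ ($M{\left(O,m \right)} = 45 + 5 \left(\left(5 - 1\right) + m\right) = 45 + 5 \left(4 + m\right) = 45 + \left(20 + 5 m\right) = 65 + 5 m$)
$g{\left(S \right)} = 0$
$g{\left(M{\left(0,0 \right)} \right)} \left(-1154\right) = 0 \left(-1154\right) = 0$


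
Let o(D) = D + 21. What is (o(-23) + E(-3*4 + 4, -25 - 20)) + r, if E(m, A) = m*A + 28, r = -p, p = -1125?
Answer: 1511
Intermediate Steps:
o(D) = 21 + D
r = 1125 (r = -1*(-1125) = 1125)
E(m, A) = 28 + A*m (E(m, A) = A*m + 28 = 28 + A*m)
(o(-23) + E(-3*4 + 4, -25 - 20)) + r = ((21 - 23) + (28 + (-25 - 20)*(-3*4 + 4))) + 1125 = (-2 + (28 - 45*(-12 + 4))) + 1125 = (-2 + (28 - 45*(-8))) + 1125 = (-2 + (28 + 360)) + 1125 = (-2 + 388) + 1125 = 386 + 1125 = 1511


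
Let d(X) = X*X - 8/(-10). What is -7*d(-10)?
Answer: -3528/5 ≈ -705.60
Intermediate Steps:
d(X) = ⅘ + X² (d(X) = X² - 8*(-⅒) = X² + ⅘ = ⅘ + X²)
-7*d(-10) = -7*(⅘ + (-10)²) = -7*(⅘ + 100) = -7*504/5 = -3528/5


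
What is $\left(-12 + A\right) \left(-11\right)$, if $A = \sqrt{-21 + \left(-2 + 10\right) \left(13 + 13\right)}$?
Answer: $132 - 11 \sqrt{187} \approx -18.423$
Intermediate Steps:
$A = \sqrt{187}$ ($A = \sqrt{-21 + 8 \cdot 26} = \sqrt{-21 + 208} = \sqrt{187} \approx 13.675$)
$\left(-12 + A\right) \left(-11\right) = \left(-12 + \sqrt{187}\right) \left(-11\right) = 132 - 11 \sqrt{187}$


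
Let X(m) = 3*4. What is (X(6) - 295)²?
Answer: 80089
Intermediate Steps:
X(m) = 12
(X(6) - 295)² = (12 - 295)² = (-283)² = 80089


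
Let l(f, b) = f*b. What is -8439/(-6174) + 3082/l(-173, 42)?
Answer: 111877/118678 ≈ 0.94269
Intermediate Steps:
l(f, b) = b*f
-8439/(-6174) + 3082/l(-173, 42) = -8439/(-6174) + 3082/((42*(-173))) = -8439*(-1/6174) + 3082/(-7266) = 2813/2058 + 3082*(-1/7266) = 2813/2058 - 1541/3633 = 111877/118678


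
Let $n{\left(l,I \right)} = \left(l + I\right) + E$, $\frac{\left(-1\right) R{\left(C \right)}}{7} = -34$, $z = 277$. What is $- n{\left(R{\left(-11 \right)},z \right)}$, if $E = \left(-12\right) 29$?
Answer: $-167$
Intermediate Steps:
$E = -348$
$R{\left(C \right)} = 238$ ($R{\left(C \right)} = \left(-7\right) \left(-34\right) = 238$)
$n{\left(l,I \right)} = -348 + I + l$ ($n{\left(l,I \right)} = \left(l + I\right) - 348 = \left(I + l\right) - 348 = -348 + I + l$)
$- n{\left(R{\left(-11 \right)},z \right)} = - (-348 + 277 + 238) = \left(-1\right) 167 = -167$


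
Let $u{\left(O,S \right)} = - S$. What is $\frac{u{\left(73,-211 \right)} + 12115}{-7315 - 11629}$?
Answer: $- \frac{6163}{9472} \approx -0.65065$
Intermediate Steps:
$\frac{u{\left(73,-211 \right)} + 12115}{-7315 - 11629} = \frac{\left(-1\right) \left(-211\right) + 12115}{-7315 - 11629} = \frac{211 + 12115}{-18944} = 12326 \left(- \frac{1}{18944}\right) = - \frac{6163}{9472}$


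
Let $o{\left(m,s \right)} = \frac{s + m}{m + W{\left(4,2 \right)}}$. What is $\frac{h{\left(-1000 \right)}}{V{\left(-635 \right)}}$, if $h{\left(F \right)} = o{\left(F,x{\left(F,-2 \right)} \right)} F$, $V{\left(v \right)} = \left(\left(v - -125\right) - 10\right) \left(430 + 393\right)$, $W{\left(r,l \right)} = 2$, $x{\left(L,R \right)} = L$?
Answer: $\frac{25000}{5338801} \approx 0.0046827$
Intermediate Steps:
$o{\left(m,s \right)} = \frac{m + s}{2 + m}$ ($o{\left(m,s \right)} = \frac{s + m}{m + 2} = \frac{m + s}{2 + m}$)
$V{\left(v \right)} = 94645 + 823 v$ ($V{\left(v \right)} = \left(\left(v + 125\right) - 10\right) 823 = \left(\left(125 + v\right) - 10\right) 823 = \left(115 + v\right) 823 = 94645 + 823 v$)
$h{\left(F \right)} = \frac{2 F^{2}}{2 + F}$ ($h{\left(F \right)} = \frac{F + F}{2 + F} F = \frac{2 F}{2 + F} F = \frac{2 F^{2}}{2 + F}$)
$\frac{h{\left(-1000 \right)}}{V{\left(-635 \right)}} = \frac{2 \left(-1000\right)^{2} \frac{1}{2 - 1000}}{94645 + 823 \left(-635\right)} = \frac{2 \cdot 1000000 \frac{1}{-998}}{94645 - 522605} = \frac{2 \cdot 1000000 \left(- \frac{1}{998}\right)}{-427960} = \left(- \frac{1000000}{499}\right) \left(- \frac{1}{427960}\right) = \frac{25000}{5338801}$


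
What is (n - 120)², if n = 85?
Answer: 1225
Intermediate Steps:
(n - 120)² = (85 - 120)² = (-35)² = 1225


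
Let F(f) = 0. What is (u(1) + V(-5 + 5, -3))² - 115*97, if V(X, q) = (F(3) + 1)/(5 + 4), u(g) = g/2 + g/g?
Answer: -3613379/324 ≈ -11152.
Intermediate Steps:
u(g) = 1 + g/2 (u(g) = g*(½) + 1 = g/2 + 1 = 1 + g/2)
V(X, q) = ⅑ (V(X, q) = (0 + 1)/(5 + 4) = 1/9 = 1*(⅑) = ⅑)
(u(1) + V(-5 + 5, -3))² - 115*97 = ((1 + (½)*1) + ⅑)² - 115*97 = ((1 + ½) + ⅑)² - 11155 = (3/2 + ⅑)² - 11155 = (29/18)² - 11155 = 841/324 - 11155 = -3613379/324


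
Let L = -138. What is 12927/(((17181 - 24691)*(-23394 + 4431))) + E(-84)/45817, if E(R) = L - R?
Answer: -2365992887/2174965520070 ≈ -0.0010878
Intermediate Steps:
E(R) = -138 - R
12927/(((17181 - 24691)*(-23394 + 4431))) + E(-84)/45817 = 12927/(((17181 - 24691)*(-23394 + 4431))) + (-138 - 1*(-84))/45817 = 12927/((-7510*(-18963))) + (-138 + 84)*(1/45817) = 12927/142412130 - 54*1/45817 = 12927*(1/142412130) - 54/45817 = 4309/47470710 - 54/45817 = -2365992887/2174965520070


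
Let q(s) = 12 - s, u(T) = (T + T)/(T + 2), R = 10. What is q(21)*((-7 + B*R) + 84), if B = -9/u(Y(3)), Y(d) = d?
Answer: -18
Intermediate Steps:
u(T) = 2*T/(2 + T) (u(T) = (2*T)/(2 + T) = 2*T/(2 + T))
B = -15/2 (B = -9/(2*3/(2 + 3)) = -9/(2*3/5) = -9/(2*3*(⅕)) = -9/6/5 = -9*⅚ = -15/2 ≈ -7.5000)
q(21)*((-7 + B*R) + 84) = (12 - 1*21)*((-7 - 15/2*10) + 84) = (12 - 21)*((-7 - 75) + 84) = -9*(-82 + 84) = -9*2 = -18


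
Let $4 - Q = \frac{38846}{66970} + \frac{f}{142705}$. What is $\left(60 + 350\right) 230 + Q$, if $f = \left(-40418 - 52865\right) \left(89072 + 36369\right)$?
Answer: $\frac{168490374476888}{955695385} \approx 1.763 \cdot 10^{5}$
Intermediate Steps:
$f = -11701512803$ ($f = \left(-93283\right) 125441 = -11701512803$)
$Q = \frac{78368299671388}{955695385}$ ($Q = 4 - \left(\frac{38846}{66970} - \frac{11701512803}{142705}\right) = 4 - \left(38846 \cdot \frac{1}{66970} - \frac{11701512803}{142705}\right) = 4 - \left(\frac{19423}{33485} - \frac{11701512803}{142705}\right) = 4 - - \frac{78364476889848}{955695385} = 4 + \frac{78364476889848}{955695385} = \frac{78368299671388}{955695385} \approx 82001.0$)
$\left(60 + 350\right) 230 + Q = \left(60 + 350\right) 230 + \frac{78368299671388}{955695385} = 410 \cdot 230 + \frac{78368299671388}{955695385} = 94300 + \frac{78368299671388}{955695385} = \frac{168490374476888}{955695385}$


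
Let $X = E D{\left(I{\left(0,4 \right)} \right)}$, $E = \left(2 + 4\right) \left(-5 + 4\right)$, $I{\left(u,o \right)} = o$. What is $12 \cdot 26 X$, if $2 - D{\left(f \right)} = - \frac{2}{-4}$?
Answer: $-2808$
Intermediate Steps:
$D{\left(f \right)} = \frac{3}{2}$ ($D{\left(f \right)} = 2 - - \frac{2}{-4} = 2 - \left(-2\right) \left(- \frac{1}{4}\right) = 2 - \frac{1}{2} = \frac{3}{2}$)
$E = -6$ ($E = 6 \left(-1\right) = -6$)
$X = -9$ ($X = \left(-6\right) \frac{3}{2} = -9$)
$12 \cdot 26 X = 12 \cdot 26 \left(-9\right) = 312 \left(-9\right) = -2808$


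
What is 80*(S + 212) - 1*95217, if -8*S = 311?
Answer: -81367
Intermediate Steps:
S = -311/8 (S = -⅛*311 = -311/8 ≈ -38.875)
80*(S + 212) - 1*95217 = 80*(-311/8 + 212) - 1*95217 = 80*(1385/8) - 95217 = 13850 - 95217 = -81367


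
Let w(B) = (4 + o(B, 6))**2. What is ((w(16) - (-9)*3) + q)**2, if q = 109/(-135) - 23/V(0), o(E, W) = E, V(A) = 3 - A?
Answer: 3192363001/18225 ≈ 1.7516e+5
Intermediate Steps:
w(B) = (4 + B)**2
q = -1144/135 (q = 109/(-135) - 23/(3 - 1*0) = 109*(-1/135) - 23/(3 + 0) = -109/135 - 23/3 = -1144/135 ≈ -8.4741)
((w(16) - (-9)*3) + q)**2 = (((4 + 16)**2 - (-9)*3) - 1144/135)**2 = ((20**2 - 1*(-27)) - 1144/135)**2 = ((400 + 27) - 1144/135)**2 = (427 - 1144/135)**2 = (56501/135)**2 = 3192363001/18225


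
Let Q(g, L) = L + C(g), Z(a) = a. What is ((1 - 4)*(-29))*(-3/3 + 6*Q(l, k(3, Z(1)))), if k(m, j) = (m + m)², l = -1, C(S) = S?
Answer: 18183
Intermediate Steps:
k(m, j) = 4*m² (k(m, j) = (2*m)² = 4*m²)
Q(g, L) = L + g
((1 - 4)*(-29))*(-3/3 + 6*Q(l, k(3, Z(1)))) = ((1 - 4)*(-29))*(-3/3 + 6*(4*3² - 1)) = (-3*(-29))*(-3*⅓ + 6*(4*9 - 1)) = 87*(-1 + 6*(36 - 1)) = 87*(-1 + 6*35) = 87*(-1 + 210) = 87*209 = 18183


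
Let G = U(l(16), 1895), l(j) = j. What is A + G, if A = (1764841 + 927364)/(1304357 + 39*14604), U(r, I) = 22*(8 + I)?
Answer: 4129259677/98627 ≈ 41867.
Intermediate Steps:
U(r, I) = 176 + 22*I
A = 141695/98627 (A = 2692205/(1304357 + 569556) = 2692205/1873913 = 2692205*(1/1873913) = 141695/98627 ≈ 1.4367)
G = 41866 (G = 176 + 22*1895 = 176 + 41690 = 41866)
A + G = 141695/98627 + 41866 = 4129259677/98627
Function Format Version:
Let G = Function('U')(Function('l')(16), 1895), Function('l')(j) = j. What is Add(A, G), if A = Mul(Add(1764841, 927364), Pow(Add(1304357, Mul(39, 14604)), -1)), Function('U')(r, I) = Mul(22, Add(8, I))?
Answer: Rational(4129259677, 98627) ≈ 41867.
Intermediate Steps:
Function('U')(r, I) = Add(176, Mul(22, I))
A = Rational(141695, 98627) (A = Mul(2692205, Pow(Add(1304357, 569556), -1)) = Mul(2692205, Pow(1873913, -1)) = Mul(2692205, Rational(1, 1873913)) = Rational(141695, 98627) ≈ 1.4367)
G = 41866 (G = Add(176, Mul(22, 1895)) = Add(176, 41690) = 41866)
Add(A, G) = Add(Rational(141695, 98627), 41866) = Rational(4129259677, 98627)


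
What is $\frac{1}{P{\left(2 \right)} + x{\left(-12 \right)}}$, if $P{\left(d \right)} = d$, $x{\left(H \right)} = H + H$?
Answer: $- \frac{1}{22} \approx -0.045455$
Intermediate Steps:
$x{\left(H \right)} = 2 H$
$\frac{1}{P{\left(2 \right)} + x{\left(-12 \right)}} = \frac{1}{2 + 2 \left(-12\right)} = \frac{1}{2 - 24} = \frac{1}{-22} = - \frac{1}{22}$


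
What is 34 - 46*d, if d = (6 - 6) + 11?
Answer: -472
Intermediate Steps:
d = 11 (d = 0 + 11 = 11)
34 - 46*d = 34 - 46*11 = 34 - 506 = -472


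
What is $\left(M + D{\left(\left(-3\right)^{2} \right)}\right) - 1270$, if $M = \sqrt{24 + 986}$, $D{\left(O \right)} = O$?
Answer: $-1261 + \sqrt{1010} \approx -1229.2$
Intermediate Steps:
$M = \sqrt{1010} \approx 31.78$
$\left(M + D{\left(\left(-3\right)^{2} \right)}\right) - 1270 = \left(\sqrt{1010} + \left(-3\right)^{2}\right) - 1270 = \left(\sqrt{1010} + 9\right) - 1270 = \left(9 + \sqrt{1010}\right) - 1270 = -1261 + \sqrt{1010}$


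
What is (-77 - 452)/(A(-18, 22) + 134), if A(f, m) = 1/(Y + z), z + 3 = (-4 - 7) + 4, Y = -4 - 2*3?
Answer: -10580/2679 ≈ -3.9492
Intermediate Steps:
Y = -10 (Y = -4 - 6 = -10)
z = -10 (z = -3 + ((-4 - 7) + 4) = -3 + (-11 + 4) = -3 - 7 = -10)
A(f, m) = -1/20 (A(f, m) = 1/(-10 - 10) = 1/(-20) = -1/20)
(-77 - 452)/(A(-18, 22) + 134) = (-77 - 452)/(-1/20 + 134) = -529/2679/20 = -529*20/2679 = -10580/2679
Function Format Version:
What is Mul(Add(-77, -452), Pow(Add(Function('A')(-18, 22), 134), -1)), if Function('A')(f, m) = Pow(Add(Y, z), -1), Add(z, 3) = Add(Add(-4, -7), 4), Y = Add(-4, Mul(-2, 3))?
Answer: Rational(-10580, 2679) ≈ -3.9492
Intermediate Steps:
Y = -10 (Y = Add(-4, -6) = -10)
z = -10 (z = Add(-3, Add(Add(-4, -7), 4)) = Add(-3, Add(-11, 4)) = Add(-3, -7) = -10)
Function('A')(f, m) = Rational(-1, 20) (Function('A')(f, m) = Pow(Add(-10, -10), -1) = Pow(-20, -1) = Rational(-1, 20))
Mul(Add(-77, -452), Pow(Add(Function('A')(-18, 22), 134), -1)) = Mul(Add(-77, -452), Pow(Add(Rational(-1, 20), 134), -1)) = Mul(-529, Pow(Rational(2679, 20), -1)) = Mul(-529, Rational(20, 2679)) = Rational(-10580, 2679)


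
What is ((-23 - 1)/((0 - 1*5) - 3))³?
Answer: 27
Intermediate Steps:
((-23 - 1)/((0 - 1*5) - 3))³ = (-24/((0 - 5) - 3))³ = (-24/(-5 - 3))³ = (-24/(-8))³ = (-24*(-⅛))³ = 3³ = 27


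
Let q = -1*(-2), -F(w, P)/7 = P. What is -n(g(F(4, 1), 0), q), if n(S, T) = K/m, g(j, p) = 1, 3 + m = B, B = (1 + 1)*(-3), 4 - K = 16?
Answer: -4/3 ≈ -1.3333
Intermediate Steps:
K = -12 (K = 4 - 1*16 = 4 - 16 = -12)
F(w, P) = -7*P
B = -6 (B = 2*(-3) = -6)
m = -9 (m = -3 - 6 = -9)
q = 2
n(S, T) = 4/3 (n(S, T) = -12/(-9) = -12*(-⅑) = 4/3)
-n(g(F(4, 1), 0), q) = -1*4/3 = -4/3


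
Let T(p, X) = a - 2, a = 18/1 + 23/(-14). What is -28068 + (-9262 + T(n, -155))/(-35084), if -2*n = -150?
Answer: -13786198501/491176 ≈ -28068.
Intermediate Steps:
a = 229/14 (a = 18*1 + 23*(-1/14) = 18 - 23/14 = 229/14 ≈ 16.357)
n = 75 (n = -½*(-150) = 75)
T(p, X) = 201/14 (T(p, X) = 229/14 - 2 = 201/14)
-28068 + (-9262 + T(n, -155))/(-35084) = -28068 + (-9262 + 201/14)/(-35084) = -28068 - 129467/14*(-1/35084) = -28068 + 129467/491176 = -13786198501/491176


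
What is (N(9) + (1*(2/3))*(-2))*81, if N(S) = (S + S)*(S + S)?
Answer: 26136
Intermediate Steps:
N(S) = 4*S**2 (N(S) = (2*S)*(2*S) = 4*S**2)
(N(9) + (1*(2/3))*(-2))*81 = (4*9**2 + (1*(2/3))*(-2))*81 = (4*81 + (1*(2*(1/3)))*(-2))*81 = (324 + (1*(2/3))*(-2))*81 = (324 + (2/3)*(-2))*81 = (324 - 4/3)*81 = (968/3)*81 = 26136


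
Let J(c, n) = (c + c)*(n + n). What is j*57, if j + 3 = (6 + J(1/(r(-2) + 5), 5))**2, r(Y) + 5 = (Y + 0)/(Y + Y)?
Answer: 120441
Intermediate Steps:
r(Y) = -9/2 (r(Y) = -5 + (Y + 0)/(Y + Y) = -5 + Y/((2*Y)) = -5 + Y*(1/(2*Y)) = -5 + 1/2 = -9/2)
J(c, n) = 4*c*n (J(c, n) = (2*c)*(2*n) = 4*c*n)
j = 2113 (j = -3 + (6 + 4*5/(-9/2 + 5))**2 = -3 + (6 + 4*5/(1/2))**2 = -3 + (6 + 4*2*5)**2 = -3 + (6 + 40)**2 = -3 + 46**2 = -3 + 2116 = 2113)
j*57 = 2113*57 = 120441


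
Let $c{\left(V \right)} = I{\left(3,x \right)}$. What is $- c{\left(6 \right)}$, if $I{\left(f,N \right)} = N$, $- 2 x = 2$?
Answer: $1$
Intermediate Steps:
$x = -1$ ($x = \left(- \frac{1}{2}\right) 2 = -1$)
$c{\left(V \right)} = -1$
$- c{\left(6 \right)} = \left(-1\right) \left(-1\right) = 1$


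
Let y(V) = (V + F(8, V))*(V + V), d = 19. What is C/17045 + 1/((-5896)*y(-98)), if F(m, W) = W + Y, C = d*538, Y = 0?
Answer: 330755786621/551529292160 ≈ 0.59971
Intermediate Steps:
C = 10222 (C = 19*538 = 10222)
F(m, W) = W (F(m, W) = W + 0 = W)
y(V) = 4*V² (y(V) = (V + V)*(V + V) = (2*V)*(2*V) = 4*V²)
C/17045 + 1/((-5896)*y(-98)) = 10222/17045 + 1/((-5896)*((4*(-98)²))) = 10222*(1/17045) - 1/(5896*(4*9604)) = 10222/17045 - 1/5896/38416 = 10222/17045 - 1/5896*1/38416 = 10222/17045 - 1/226500736 = 330755786621/551529292160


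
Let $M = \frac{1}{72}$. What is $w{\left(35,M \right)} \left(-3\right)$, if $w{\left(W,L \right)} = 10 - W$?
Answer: $75$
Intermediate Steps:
$M = \frac{1}{72} \approx 0.013889$
$w{\left(35,M \right)} \left(-3\right) = \left(10 - 35\right) \left(-3\right) = \left(-25\right) \left(-3\right) = 75$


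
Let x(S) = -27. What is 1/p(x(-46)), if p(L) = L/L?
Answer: 1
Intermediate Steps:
p(L) = 1
1/p(x(-46)) = 1/1 = 1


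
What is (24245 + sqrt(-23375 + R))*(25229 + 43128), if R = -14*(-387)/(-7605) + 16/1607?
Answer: 1657315465 + 1298783*I*sqrt(706506132265)/104455 ≈ 1.6573e+9 + 1.0451e+7*I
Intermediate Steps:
R = -953894/1357915 (R = 5418*(-1/7605) + 16*(1/1607) = -602/845 + 16/1607 = -953894/1357915 ≈ -0.70247)
(24245 + sqrt(-23375 + R))*(25229 + 43128) = (24245 + sqrt(-23375 - 953894/1357915))*(25229 + 43128) = (24245 + sqrt(-31742217019/1357915))*68357 = (24245 + 19*I*sqrt(706506132265)/104455)*68357 = 1657315465 + 1298783*I*sqrt(706506132265)/104455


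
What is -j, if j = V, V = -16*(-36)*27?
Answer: -15552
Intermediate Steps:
V = 15552 (V = 576*27 = 15552)
j = 15552
-j = -1*15552 = -15552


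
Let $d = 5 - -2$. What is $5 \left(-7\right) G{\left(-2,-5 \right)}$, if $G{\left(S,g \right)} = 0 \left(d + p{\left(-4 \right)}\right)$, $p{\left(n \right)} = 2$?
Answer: $0$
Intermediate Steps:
$d = 7$ ($d = 5 + 2 = 7$)
$G{\left(S,g \right)} = 0$ ($G{\left(S,g \right)} = 0 \left(7 + 2\right) = 0 \cdot 9 = 0$)
$5 \left(-7\right) G{\left(-2,-5 \right)} = 5 \left(-7\right) 0 = \left(-35\right) 0 = 0$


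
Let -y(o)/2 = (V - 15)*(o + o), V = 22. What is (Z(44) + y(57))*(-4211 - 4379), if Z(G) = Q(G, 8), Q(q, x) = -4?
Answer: 13744000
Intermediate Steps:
Z(G) = -4
y(o) = -28*o (y(o) = -2*(22 - 15)*(o + o) = -14*2*o = -28*o)
(Z(44) + y(57))*(-4211 - 4379) = (-4 - 28*57)*(-4211 - 4379) = (-4 - 1596)*(-8590) = -1600*(-8590) = 13744000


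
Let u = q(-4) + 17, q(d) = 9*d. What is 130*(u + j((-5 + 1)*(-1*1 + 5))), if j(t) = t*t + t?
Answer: 28730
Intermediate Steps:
u = -19 (u = 9*(-4) + 17 = -36 + 17 = -19)
j(t) = t + t**2 (j(t) = t**2 + t = t + t**2)
130*(u + j((-5 + 1)*(-1*1 + 5))) = 130*(-19 + ((-5 + 1)*(-1*1 + 5))*(1 + (-5 + 1)*(-1*1 + 5))) = 130*(-19 + (-4*(-1 + 5))*(1 - 4*(-1 + 5))) = 130*(-19 + (-4*4)*(1 - 4*4)) = 130*(-19 - 16*(1 - 16)) = 130*(-19 - 16*(-15)) = 130*(-19 + 240) = 130*221 = 28730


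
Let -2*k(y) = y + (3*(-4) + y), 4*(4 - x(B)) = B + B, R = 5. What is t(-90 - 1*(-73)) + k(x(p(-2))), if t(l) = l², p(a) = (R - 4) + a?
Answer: 581/2 ≈ 290.50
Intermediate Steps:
p(a) = 1 + a (p(a) = (5 - 4) + a = 1 + a)
x(B) = 4 - B/2 (x(B) = 4 - (B + B)/4 = 4 - B/2)
k(y) = 6 - y (k(y) = -(y + (3*(-4) + y))/2 = -(y + (-12 + y))/2 = -(-12 + 2*y)/2 = 6 - y)
t(-90 - 1*(-73)) + k(x(p(-2))) = (-90 - 1*(-73))² + (6 - (4 - (1 - 2)/2)) = (-90 + 73)² + (6 - (4 - ½*(-1))) = (-17)² + (6 - (4 + ½)) = 289 + (6 - 1*9/2) = 289 + (6 - 9/2) = 289 + 3/2 = 581/2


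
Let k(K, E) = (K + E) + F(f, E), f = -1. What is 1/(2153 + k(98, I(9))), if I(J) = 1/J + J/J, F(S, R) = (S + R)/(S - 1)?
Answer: 18/40537 ≈ 0.00044404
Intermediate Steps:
F(S, R) = (R + S)/(-1 + S)
I(J) = 1 + 1/J (I(J) = 1/J + 1 = 1 + 1/J)
k(K, E) = ½ + K + E/2 (k(K, E) = (K + E) + (E - 1)/(-1 - 1) = (E + K) + (-1 + E)/(-2) = (E + K) - (-1 + E)/2 = (E + K) + (½ - E/2) = ½ + K + E/2)
1/(2153 + k(98, I(9))) = 1/(2153 + (½ + 98 + ((1 + 9)/9)/2)) = 1/(2153 + (½ + 98 + ((⅑)*10)/2)) = 1/(2153 + (½ + 98 + (½)*(10/9))) = 1/(2153 + (½ + 98 + 5/9)) = 1/(2153 + 1783/18) = 1/(40537/18) = 18/40537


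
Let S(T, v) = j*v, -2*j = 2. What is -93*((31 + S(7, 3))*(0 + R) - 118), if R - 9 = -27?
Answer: 57846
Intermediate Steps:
R = -18 (R = 9 - 27 = -18)
j = -1 (j = -½*2 = -1)
S(T, v) = -v
-93*((31 + S(7, 3))*(0 + R) - 118) = -93*((31 - 1*3)*(0 - 18) - 118) = -93*((31 - 3)*(-18) - 118) = -93*(28*(-18) - 118) = -93*(-504 - 118) = -93*(-622) = 57846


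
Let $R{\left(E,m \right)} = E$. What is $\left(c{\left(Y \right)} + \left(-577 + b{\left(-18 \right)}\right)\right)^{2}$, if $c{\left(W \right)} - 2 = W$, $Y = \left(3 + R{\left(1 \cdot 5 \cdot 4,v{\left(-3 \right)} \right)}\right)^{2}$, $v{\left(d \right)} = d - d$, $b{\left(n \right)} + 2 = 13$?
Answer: $1225$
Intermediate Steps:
$b{\left(n \right)} = 11$ ($b{\left(n \right)} = -2 + 13 = 11$)
$v{\left(d \right)} = 0$
$Y = 529$ ($Y = \left(3 + 1 \cdot 5 \cdot 4\right)^{2} = \left(3 + 5 \cdot 4\right)^{2} = \left(3 + 20\right)^{2} = 23^{2} = 529$)
$c{\left(W \right)} = 2 + W$
$\left(c{\left(Y \right)} + \left(-577 + b{\left(-18 \right)}\right)\right)^{2} = \left(\left(2 + 529\right) + \left(-577 + 11\right)\right)^{2} = \left(531 - 566\right)^{2} = \left(-35\right)^{2} = 1225$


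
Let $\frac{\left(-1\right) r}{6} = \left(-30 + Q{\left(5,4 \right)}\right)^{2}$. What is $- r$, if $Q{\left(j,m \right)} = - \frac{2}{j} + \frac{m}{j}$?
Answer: $\frac{131424}{25} \approx 5257.0$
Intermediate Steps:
$r = - \frac{131424}{25}$ ($r = - 6 \left(-30 + \frac{-2 + 4}{5}\right)^{2} = - 6 \left(-30 + \frac{1}{5} \cdot 2\right)^{2} = - 6 \left(-30 + \frac{2}{5}\right)^{2} = - 6 \left(- \frac{148}{5}\right)^{2} = \left(-6\right) \frac{21904}{25} = - \frac{131424}{25} \approx -5257.0$)
$- r = \left(-1\right) \left(- \frac{131424}{25}\right) = \frac{131424}{25}$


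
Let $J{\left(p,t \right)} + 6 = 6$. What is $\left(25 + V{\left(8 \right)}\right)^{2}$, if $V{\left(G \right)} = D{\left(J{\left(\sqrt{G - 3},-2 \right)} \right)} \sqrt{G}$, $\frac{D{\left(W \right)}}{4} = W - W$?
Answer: $625$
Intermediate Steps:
$J{\left(p,t \right)} = 0$ ($J{\left(p,t \right)} = -6 + 6 = 0$)
$D{\left(W \right)} = 0$ ($D{\left(W \right)} = 4 \left(W - W\right) = 4 \cdot 0 = 0$)
$V{\left(G \right)} = 0$ ($V{\left(G \right)} = 0 \sqrt{G} = 0$)
$\left(25 + V{\left(8 \right)}\right)^{2} = \left(25 + 0\right)^{2} = 25^{2} = 625$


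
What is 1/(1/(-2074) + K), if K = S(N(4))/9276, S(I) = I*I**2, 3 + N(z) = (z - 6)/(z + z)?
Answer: -615629568/2575121 ≈ -239.07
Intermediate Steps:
N(z) = -3 + (-6 + z)/(2*z) (N(z) = -3 + (z - 6)/(z + z) = -3 + (-6 + z)/((2*z)) = -3 + (-6 + z)*(1/(2*z)) = -3 + (-6 + z)/(2*z))
S(I) = I**3
K = -2197/593664 (K = (-5/2 - 3/4)**3/9276 = (-5/2 - 3*1/4)**3*(1/9276) = (-5/2 - 3/4)**3*(1/9276) = (-13/4)**3*(1/9276) = -2197/64*1/9276 = -2197/593664 ≈ -0.0037007)
1/(1/(-2074) + K) = 1/(1/(-2074) - 2197/593664) = 1/(-1/2074 - 2197/593664) = 1/(-2575121/615629568) = -615629568/2575121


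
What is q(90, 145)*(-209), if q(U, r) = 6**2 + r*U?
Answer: -2734974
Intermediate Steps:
q(U, r) = 36 + U*r
q(90, 145)*(-209) = (36 + 90*145)*(-209) = (36 + 13050)*(-209) = 13086*(-209) = -2734974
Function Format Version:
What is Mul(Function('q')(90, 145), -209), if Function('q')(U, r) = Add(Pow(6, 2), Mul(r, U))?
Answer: -2734974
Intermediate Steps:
Function('q')(U, r) = Add(36, Mul(U, r))
Mul(Function('q')(90, 145), -209) = Mul(Add(36, Mul(90, 145)), -209) = Mul(Add(36, 13050), -209) = Mul(13086, -209) = -2734974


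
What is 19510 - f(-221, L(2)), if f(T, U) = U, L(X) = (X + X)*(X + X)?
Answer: 19494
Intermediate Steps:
L(X) = 4*X**2 (L(X) = (2*X)*(2*X) = 4*X**2)
19510 - f(-221, L(2)) = 19510 - 4*2**2 = 19510 - 4*4 = 19510 - 1*16 = 19510 - 16 = 19494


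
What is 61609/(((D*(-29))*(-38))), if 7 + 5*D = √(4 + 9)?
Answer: -2156315/39672 - 308045*√13/39672 ≈ -82.350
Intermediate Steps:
D = -7/5 + √13/5 (D = -7/5 + √(4 + 9)/5 = -7/5 + √13/5 ≈ -0.67889)
61609/(((D*(-29))*(-38))) = 61609/((((-7/5 + √13/5)*(-29))*(-38))) = 61609/(((203/5 - 29*√13/5)*(-38))) = 61609/(-7714/5 + 1102*√13/5)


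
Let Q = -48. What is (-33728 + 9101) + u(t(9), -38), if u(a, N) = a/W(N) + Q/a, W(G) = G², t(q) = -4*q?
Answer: -26669624/1083 ≈ -24626.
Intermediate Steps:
u(a, N) = -48/a + a/N² (u(a, N) = a/(N²) - 48/a = a/N² - 48/a = -48/a + a/N²)
(-33728 + 9101) + u(t(9), -38) = (-33728 + 9101) + (-48/((-4*9)) - 4*9/(-38)²) = -24627 + (-48/(-36) - 36*1/1444) = -24627 + (-48*(-1/36) - 9/361) = -24627 + (4/3 - 9/361) = -24627 + 1417/1083 = -26669624/1083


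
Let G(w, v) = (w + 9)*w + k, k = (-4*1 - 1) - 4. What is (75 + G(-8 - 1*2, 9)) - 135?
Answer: -59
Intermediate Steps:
k = -9 (k = (-4 - 1) - 4 = -5 - 4 = -9)
G(w, v) = -9 + w*(9 + w) (G(w, v) = (w + 9)*w - 9 = (9 + w)*w - 9 = w*(9 + w) - 9 = -9 + w*(9 + w))
(75 + G(-8 - 1*2, 9)) - 135 = (75 + (-9 + (-8 - 1*2)**2 + 9*(-8 - 1*2))) - 135 = (75 + (-9 + (-8 - 2)**2 + 9*(-8 - 2))) - 135 = (75 + (-9 + (-10)**2 + 9*(-10))) - 135 = (75 + (-9 + 100 - 90)) - 135 = (75 + 1) - 135 = 76 - 135 = -59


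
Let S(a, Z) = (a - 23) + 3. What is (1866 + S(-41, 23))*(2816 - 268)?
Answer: 4599140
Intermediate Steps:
S(a, Z) = -20 + a (S(a, Z) = (-23 + a) + 3 = -20 + a)
(1866 + S(-41, 23))*(2816 - 268) = (1866 + (-20 - 41))*(2816 - 268) = (1866 - 61)*2548 = 1805*2548 = 4599140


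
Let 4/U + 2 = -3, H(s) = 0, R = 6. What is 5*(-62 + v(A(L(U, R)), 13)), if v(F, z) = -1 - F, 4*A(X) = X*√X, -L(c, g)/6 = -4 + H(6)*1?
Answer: -315 - 60*√6 ≈ -461.97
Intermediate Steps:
U = -⅘ (U = 4/(-2 - 3) = 4/(-5) = 4*(-⅕) = -⅘ ≈ -0.80000)
L(c, g) = 24 (L(c, g) = -6*(-4 + 0*1) = -6*(-4 + 0) = -6*(-4) = 24)
A(X) = X^(3/2)/4 (A(X) = (X*√X)/4 = X^(3/2)/4)
5*(-62 + v(A(L(U, R)), 13)) = 5*(-62 + (-1 - 24^(3/2)/4)) = 5*(-62 + (-1 - 48*√6/4)) = 5*(-62 + (-1 - 12*√6)) = 5*(-63 - 12*√6) = -315 - 60*√6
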